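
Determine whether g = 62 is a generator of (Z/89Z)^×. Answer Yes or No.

φ(89) = 89 − 1 = 88 = 2^3 · 11.
Test 62^(88/q) mod 89 for each prime factor q of 88:
62^44 ≡ 88 (mod 89)  [q = 2: ≢ 1 ✓]
62^8 ≡ 39 (mod 89)  [q = 11: ≢ 1 ✓]
All checks pass, so 62 has order 88 and is a primitive root modulo 89.

Yes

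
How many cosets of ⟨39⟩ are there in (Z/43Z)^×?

3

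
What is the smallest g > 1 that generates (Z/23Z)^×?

5

φ(23) = 23 − 1 = 22 = 2 · 11.
Test candidates g = 2, 3, … against the prime factors q ∈ {2, 11} of φ(23): g is a generator iff g^(22/q) ≢ 1 for every such q.
g = 2: 2^11 ≡ 1 — hits 1, so not a primitive root.
g = 3: 3^11 ≡ 1 — hits 1, so not a primitive root.
g = 4: 4^11 ≡ 1 — hits 1, so not a primitive root.
g = 5: 5^11 ≡ 22; 5^2 ≡ 2 — none is 1, so 5 is a primitive root.
Hence the least primitive root of 23 is 5.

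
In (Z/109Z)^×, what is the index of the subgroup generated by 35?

4

ord(35) | φ(109) = 109 − 1 = 108 = 2^2 · 3^3.
Divisors of 108: 1, 2, 3, 4, 6, 9, 12, 18, 27, 36, 54, 108.
Check 35^d mod 109 for each divisor in increasing order:
35^1 ≡ 35
35^2 ≡ 26
35^3 ≡ 38
35^4 ≡ 22
35^6 ≡ 27
35^9 ≡ 45
35^12 ≡ 75
35^18 ≡ 63
35^27 ≡ 1
Thus |⟨35⟩| = ord(35) = 27.
Index = |(Z/109Z)^×| / |⟨35⟩| = 108 / 27 = 4.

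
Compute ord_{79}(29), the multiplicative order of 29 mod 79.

78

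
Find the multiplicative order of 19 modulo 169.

The order of 19 must divide φ(169) = φ(13^2) = 13·(13−1) = 156 = 2^2 · 3 · 13.
Divisors of 156: 1, 2, 3, 4, 6, 12, 13, 26, 39, 52, 78, 156.
Test each divisor d:
19^1 ≡ 19
19^2 ≡ 23
19^3 ≡ 99
19^4 ≡ 22
19^6 ≡ 168
19^12 ≡ 1
The smallest such exponent is 12, so the order of 19 is 12.

12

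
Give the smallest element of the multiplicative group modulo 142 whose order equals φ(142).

φ(142) = φ(2)·φ(71) = 1·70 = 70 = 2 · 5 · 7.
g is a primitive root iff g^(70/q) ≢ 1 (mod 142) for each prime q ∈ {2, 5, 7}.
g = 2: gcd(2, 142) = 2 > 1, not a unit — skip.
g = 3: 3^35 ≡ 1 — hits 1, so not a primitive root.
g = 4: gcd(4, 142) = 2 > 1, not a unit — skip.
g = 5: 5^35 ≡ 1 — hits 1, so not a primitive root.
g = 6: gcd(6, 142) = 2 > 1, not a unit — skip.
g = 7: 7^35 ≡ 141; 7^14 ≡ 125; 7^10 ≡ 45 — none is 1, so 7 is a primitive root.
So 7 is the smallest generator of (Z/142Z)^×.

7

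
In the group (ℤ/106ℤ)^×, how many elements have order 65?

0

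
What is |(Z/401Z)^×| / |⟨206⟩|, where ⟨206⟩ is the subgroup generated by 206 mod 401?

ord(206) | φ(401) = 401 − 1 = 400 = 2^4 · 5^2.
Divisors of 400: 1, 2, 4, 5, 8, 10, 16, 20, 25, 40, 50, 80, 100, 200, 400.
Compute 206^d (mod 401) for the divisors d until we hit 1:
206^1 ≡ 206 (mod 401)
206^2 ≡ 331 (mod 401)
206^4 ≡ 88 (mod 401)
206^5 ≡ 83 (mod 401)
206^8 ≡ 125 (mod 401)
206^10 ≡ 72 (mod 401)
206^16 ≡ 387 (mod 401)
206^20 ≡ 372 (mod 401)
206^25 ≡ 400 (mod 401)
206^40 ≡ 39 (mod 401)
206^50 ≡ 1 (mod 401) ✓
Thus |⟨206⟩| = ord(206) = 50.
The index is φ(401) / ord(206) = 400 / 50 = 8.

8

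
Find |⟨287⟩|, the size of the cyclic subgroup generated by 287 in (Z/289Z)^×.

ord(287) | φ(289) = φ(17^2) = 17·(17−1) = 272 = 2^4 · 17.
Divisors of 272: 1, 2, 4, 8, 16, 17, 34, 68, 136, 272.
Compute 287^d (mod 289) for the divisors d until we hit 1:
287^1 ≡ 287
287^2 ≡ 4
287^4 ≡ 16
287^8 ≡ 256
287^16 ≡ 222
287^17 ≡ 134
287^34 ≡ 38
287^68 ≡ 288
287^136 ≡ 1
So ord_289(287) = 136.

136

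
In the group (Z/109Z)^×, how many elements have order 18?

6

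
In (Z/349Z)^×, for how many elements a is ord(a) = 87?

φ(349) = 349 − 1 = 348 = 2^2 · 3 · 29.
Since (Z/349Z)^× is cyclic of order 348, the number of elements of order d is φ(d) when d | 348 and 0 otherwise.
87 = 3 · 29 divides 348, and φ(87) = 56.

56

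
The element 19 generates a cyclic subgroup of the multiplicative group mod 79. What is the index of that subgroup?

2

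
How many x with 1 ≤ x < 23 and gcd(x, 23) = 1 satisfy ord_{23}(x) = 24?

φ(23) = 23 − 1 = 22 = 2 · 11.
(Z/23Z)^× is cyclic (|G| = 22); a cyclic group of order m has exactly φ(d) elements of each order d | m, and none otherwise.
Here 22 is not a multiple of 24, so there are no elements of order 24.

0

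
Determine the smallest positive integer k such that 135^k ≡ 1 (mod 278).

138

By Lagrange's theorem, ord_278(135) divides φ(278) = φ(2)·φ(139) = 1·138 = 138 = 2 · 3 · 23.
Divisors of 138: 1, 2, 3, 6, 23, 46, 69, 138.
Evaluate successive powers at the divisors of 138:
135^1 ≡ 135 (mod 278)
135^2 ≡ 155 (mod 278)
135^3 ≡ 75 (mod 278)
135^6 ≡ 65 (mod 278)
135^23 ≡ 43 (mod 278)
135^46 ≡ 181 (mod 278)
135^69 ≡ 277 (mod 278)
135^138 ≡ 1 (mod 278) ✓
Hence ord(135) = 138.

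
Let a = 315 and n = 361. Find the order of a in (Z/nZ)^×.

By Lagrange's theorem, ord_361(315) divides φ(361) = φ(19^2) = 19·(19−1) = 342 = 2 · 3^2 · 19.
Divisors of 342: 1, 2, 3, 6, 9, 18, 19, 38, 57, 114, 171, 342.
Evaluate successive powers at the divisors of 342:
315^1 ≡ 315 (mod 361)
315^2 ≡ 311 (mod 361)
315^3 ≡ 134 (mod 361)
315^6 ≡ 267 (mod 361)
315^9 ≡ 39 (mod 361)
315^18 ≡ 77 (mod 361)
315^19 ≡ 68 (mod 361)
315^38 ≡ 292 (mod 361)
315^57 ≡ 1 (mod 361) ✓
Hence ord(315) = 57.

57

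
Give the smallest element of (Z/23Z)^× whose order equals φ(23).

5

φ(23) = 23 − 1 = 22 = 2 · 11.
g is a primitive root iff g^(22/q) ≢ 1 (mod 23) for each prime q ∈ {2, 11}.
g = 2: 2^11 ≡ 1 — hits 1, so not a primitive root.
g = 3: 3^11 ≡ 1 — hits 1, so not a primitive root.
g = 4: 4^11 ≡ 1 — hits 1, so not a primitive root.
g = 5: 5^11 ≡ 22; 5^2 ≡ 2 — none is 1, so 5 is a primitive root.
The smallest primitive root modulo 23 is 5.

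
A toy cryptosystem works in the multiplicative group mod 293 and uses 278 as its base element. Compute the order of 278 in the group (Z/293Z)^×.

73

Since 278 ∈ (Z/293Z)^×, its order divides φ(293) = 293 − 1 = 292 = 2^2 · 73.
Divisors of 292: 1, 2, 4, 73, 146, 292.
Test each divisor d:
278^1 ≡ 278
278^2 ≡ 225
278^4 ≡ 229
278^73 ≡ 1
So ord_293(278) = 73.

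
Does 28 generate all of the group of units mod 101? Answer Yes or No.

Yes

φ(101) = 101 − 1 = 100 = 2^2 · 5^2.
28 is a primitive root mod 101 iff 28^(φ(101)/q) ≢ 1 for every prime q | φ(101), i.e. q ∈ {2, 5}.
28^50 ≡ 100 (mod 101)  [q = 2: ≢ 1 ✓]
28^20 ≡ 95 (mod 101)  [q = 5: ≢ 1 ✓]
All checks pass, so 28 has order 100 and is a primitive root modulo 101.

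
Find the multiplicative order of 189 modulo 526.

262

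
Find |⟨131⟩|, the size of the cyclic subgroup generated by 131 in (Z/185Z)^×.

36

By Lagrange's theorem, ord_185(131) divides φ(185) = φ(5·37) = (5−1)·(37−1) = 4·36 = 144 = 2^4 · 3^2.
Divisors of 144: 1, 2, 3, 4, 6, 8, 9, 12, 16, 18, 24, 36, 48, 72, 144.
Evaluate successive powers at the divisors of 144:
131^1 ≡ 131 (mod 185)
131^2 ≡ 141 (mod 185)
131^3 ≡ 156 (mod 185)
131^4 ≡ 86 (mod 185)
131^6 ≡ 101 (mod 185)
131^8 ≡ 181 (mod 185)
131^9 ≡ 31 (mod 185)
131^12 ≡ 26 (mod 185)
131^16 ≡ 16 (mod 185)
131^18 ≡ 36 (mod 185)
131^24 ≡ 121 (mod 185)
131^36 ≡ 1 (mod 185) ✓
The smallest such exponent is 36, so the order of 131 is 36.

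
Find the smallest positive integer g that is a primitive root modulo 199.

φ(199) = 199 − 1 = 198 = 2 · 3^2 · 11.
Test candidates g = 2, 3, … against the prime factors q ∈ {2, 3, 11} of φ(199): g is a generator iff g^(198/q) ≢ 1 for every such q.
g = 2: 2^99 ≡ 1 — hits 1, so not a primitive root.
g = 3: 3^99 ≡ 198; 3^66 ≡ 106; 3^18 ≡ 125 — none is 1, so 3 is a primitive root.
The smallest primitive root modulo 199 is 3.

3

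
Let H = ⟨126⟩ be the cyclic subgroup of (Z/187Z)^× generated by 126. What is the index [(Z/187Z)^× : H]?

Since 126 ∈ (Z/187Z)^×, its order divides φ(187) = φ(11·17) = (11−1)·(17−1) = 10·16 = 160 = 2^5 · 5.
Divisors of 160: 1, 2, 4, 5, 8, 10, 16, 20, 32, 40, 80, 160.
Check 126^d mod 187 for each divisor in increasing order:
126^1 ≡ 126 (mod 187)
126^2 ≡ 168 (mod 187)
126^4 ≡ 174 (mod 187)
126^5 ≡ 45 (mod 187)
126^8 ≡ 169 (mod 187)
126^10 ≡ 155 (mod 187)
126^16 ≡ 137 (mod 187)
126^20 ≡ 89 (mod 187)
126^32 ≡ 69 (mod 187)
126^40 ≡ 67 (mod 187)
126^80 ≡ 1 (mod 187) ✓
Thus |⟨126⟩| = ord(126) = 80.
[(Z/187Z)^× : ⟨126⟩] = 160/80 = 2.

2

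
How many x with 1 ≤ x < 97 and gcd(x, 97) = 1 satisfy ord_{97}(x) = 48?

φ(97) = 97 − 1 = 96 = 2^5 · 3.
In a cyclic group of order 96, there are φ(d) elements of order d for each divisor d of 96, and zero for non-divisors.
48 = 2^4 · 3 divides 96, and φ(48) = 16.

16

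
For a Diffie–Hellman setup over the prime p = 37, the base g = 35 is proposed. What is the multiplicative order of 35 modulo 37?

Since 35 ∈ (Z/37Z)^×, its order divides φ(37) = 37 − 1 = 36 = 2^2 · 3^2.
Divisors of 36: 1, 2, 3, 4, 6, 9, 12, 18, 36.
Evaluate successive powers at the divisors of 36:
35^1 ≡ 35 (mod 37)
35^2 ≡ 4 (mod 37)
35^3 ≡ 29 (mod 37)
35^4 ≡ 16 (mod 37)
35^6 ≡ 27 (mod 37)
35^9 ≡ 6 (mod 37)
35^12 ≡ 26 (mod 37)
35^18 ≡ 36 (mod 37)
35^36 ≡ 1 (mod 37) ✓
Hence ord(35) = 36.

36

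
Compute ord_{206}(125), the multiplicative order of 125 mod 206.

34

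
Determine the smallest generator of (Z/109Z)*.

6

φ(109) = 109 − 1 = 108 = 2^2 · 3^3.
Test candidates g = 2, 3, … against the prime factors q ∈ {2, 3} of φ(109): g is a generator iff g^(108/q) ≢ 1 for every such q.
g = 2: 2^54 ≡ 108; 2^36 ≡ 1 — hits 1, so not a primitive root.
g = 3: 3^54 ≡ 1 — hits 1, so not a primitive root.
g = 4: 4^54 ≡ 1 — hits 1, so not a primitive root.
g = 5: 5^54 ≡ 1 — hits 1, so not a primitive root.
g = 6: 6^54 ≡ 108; 6^36 ≡ 63 — none is 1, so 6 is a primitive root.
Hence the least primitive root of 109 is 6.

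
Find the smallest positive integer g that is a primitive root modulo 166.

5

φ(166) = φ(2)·φ(83) = 1·82 = 82 = 2 · 41.
g is a primitive root iff g^(82/q) ≢ 1 (mod 166) for each prime q ∈ {2, 41}.
g = 2: gcd(2, 166) = 2 > 1, not a unit — skip.
g = 3: 3^41 ≡ 1 — hits 1, so not a primitive root.
g = 4: gcd(4, 166) = 2 > 1, not a unit — skip.
g = 5: 5^41 ≡ 165; 5^2 ≡ 25 — none is 1, so 5 is a primitive root.
The smallest primitive root modulo 166 is 5.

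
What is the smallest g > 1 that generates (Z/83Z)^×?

2

φ(83) = 83 − 1 = 82 = 2 · 41.
Test candidates g = 2, 3, … against the prime factors q ∈ {2, 41} of φ(83): g is a generator iff g^(82/q) ≢ 1 for every such q.
g = 2: 2^41 ≡ 82; 2^2 ≡ 4 — none is 1, so 2 is a primitive root.
The smallest primitive root modulo 83 is 2.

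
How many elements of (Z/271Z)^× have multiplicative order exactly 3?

2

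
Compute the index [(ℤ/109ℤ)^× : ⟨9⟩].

4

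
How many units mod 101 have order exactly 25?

φ(101) = 101 − 1 = 100 = 2^2 · 5^2.
In a cyclic group of order 100, there are φ(d) elements of order d for each divisor d of 100, and zero for non-divisors.
25 = 5^2 divides 100, and φ(25) = 20.

20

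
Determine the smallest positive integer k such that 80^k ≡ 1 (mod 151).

75

The order of 80 must divide φ(151) = 151 − 1 = 150 = 2 · 3 · 5^2.
Divisors of 150: 1, 2, 3, 5, 6, 10, 15, 25, 30, 50, 75, 150.
Compute 80^d (mod 151) for the divisors d until we hit 1:
80^1 ≡ 80
80^2 ≡ 58
80^3 ≡ 110
80^5 ≡ 38
80^6 ≡ 20
80^10 ≡ 85
80^15 ≡ 59
80^25 ≡ 32
80^30 ≡ 8
80^50 ≡ 118
80^75 ≡ 1
Hence ord(80) = 75.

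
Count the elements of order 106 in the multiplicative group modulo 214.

52

φ(214) = φ(2)·φ(107) = 1·106 = 106 = 2 · 53.
(Z/214Z)^× is cyclic (|G| = 106); a cyclic group of order m has exactly φ(d) elements of each order d | m, and none otherwise.
106 = 2 · 53 divides 106, and φ(106) = 52.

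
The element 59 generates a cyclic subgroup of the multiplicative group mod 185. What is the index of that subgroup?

4

ord(59) | φ(185) = φ(5·37) = (5−1)·(37−1) = 4·36 = 144 = 2^4 · 3^2.
Divisors of 144: 1, 2, 3, 4, 6, 8, 9, 12, 16, 18, 24, 36, 48, 72, 144.
Check 59^d mod 185 for each divisor in increasing order:
59^1 ≡ 59 (mod 185)
59^2 ≡ 151 (mod 185)
59^3 ≡ 29 (mod 185)
59^4 ≡ 46 (mod 185)
59^6 ≡ 101 (mod 185)
59^8 ≡ 81 (mod 185)
59^9 ≡ 154 (mod 185)
59^12 ≡ 26 (mod 185)
59^16 ≡ 86 (mod 185)
59^18 ≡ 36 (mod 185)
59^24 ≡ 121 (mod 185)
59^36 ≡ 1 (mod 185) ✓
Thus |⟨59⟩| = ord(59) = 36.
Index = |(Z/185Z)^×| / |⟨59⟩| = 144 / 36 = 4.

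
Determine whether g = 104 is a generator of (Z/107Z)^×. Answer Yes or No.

φ(107) = 107 − 1 = 106 = 2 · 53.
An element g generates (Z/107Z)^× iff g^(106/q) ≢ 1 (mod 107) for each prime q ∈ {2, 53}.
104^53 ≡ 106 (mod 107)  [q = 2: ≢ 1 ✓]
104^2 ≡ 9 (mod 107)  [q = 53: ≢ 1 ✓]
None equal 1, so ord_107(104) = 106: 104 is a primitive root.

Yes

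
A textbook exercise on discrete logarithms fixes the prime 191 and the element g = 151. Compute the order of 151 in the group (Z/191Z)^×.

Since 151 ∈ (Z/191Z)^×, its order divides φ(191) = 191 − 1 = 190 = 2 · 5 · 19.
Divisors of 190: 1, 2, 5, 10, 19, 38, 95, 190.
Test each divisor d:
151^1 ≡ 151
151^2 ≡ 72
151^5 ≡ 66
151^10 ≡ 154
151^19 ≡ 152
151^38 ≡ 184
151^95 ≡ 190
151^190 ≡ 1
So ord_191(151) = 190.

190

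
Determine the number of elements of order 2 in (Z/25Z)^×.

1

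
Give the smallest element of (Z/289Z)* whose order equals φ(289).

φ(289) = φ(17^2) = 17·(17−1) = 272 = 2^4 · 17.
Test candidates g = 2, 3, … against the prime factors q ∈ {2, 17} of φ(289): g is a generator iff g^(272/q) ≢ 1 for every such q.
g = 2: 2^136 ≡ 1 — hits 1, so not a primitive root.
g = 3: 3^136 ≡ 288; 3^16 ≡ 171 — none is 1, so 3 is a primitive root.
So 3 is the smallest generator of (Z/289Z)^×.

3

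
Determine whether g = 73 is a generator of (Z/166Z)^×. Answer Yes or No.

φ(166) = φ(2)·φ(83) = 1·82 = 82 = 2 · 41.
Test 73^(82/q) mod 166 for each prime factor q of 82:
73^41 ≡ 165 (mod 166)  [q = 2: ≢ 1 ✓]
73^2 ≡ 17 (mod 166)  [q = 41: ≢ 1 ✓]
Every test exponent gives a nontrivial residue, hence 73 generates the full group.

Yes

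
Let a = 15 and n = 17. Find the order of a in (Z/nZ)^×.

8

Since 15 ∈ (Z/17Z)^×, its order divides φ(17) = 17 − 1 = 16 = 2^4.
Divisors of 16: 1, 2, 4, 8, 16.
Compute 15^d (mod 17) for the divisors d until we hit 1:
15^1 ≡ 15 (mod 17)
15^2 ≡ 4 (mod 17)
15^4 ≡ 16 (mod 17)
15^8 ≡ 1 (mod 17) ✓
Hence ord(15) = 8.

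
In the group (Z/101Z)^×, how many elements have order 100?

40

φ(101) = 101 − 1 = 100 = 2^2 · 5^2.
In a cyclic group of order 100, there are φ(d) elements of order d for each divisor d of 100, and zero for non-divisors.
100 = 2^2 · 5^2 divides 100, and φ(100) = 40.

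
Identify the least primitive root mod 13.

φ(13) = 13 − 1 = 12 = 2^2 · 3.
Test candidates g = 2, 3, … against the prime factors q ∈ {2, 3} of φ(13): g is a generator iff g^(12/q) ≢ 1 for every such q.
g = 2: 2^6 ≡ 12; 2^4 ≡ 3 — none is 1, so 2 is a primitive root.
The smallest primitive root modulo 13 is 2.

2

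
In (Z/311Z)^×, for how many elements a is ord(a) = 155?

120

φ(311) = 311 − 1 = 310 = 2 · 5 · 31.
(Z/311Z)^× is cyclic (|G| = 310); a cyclic group of order m has exactly φ(d) elements of each order d | m, and none otherwise.
155 = 5 · 31 divides 310, and φ(155) = 120.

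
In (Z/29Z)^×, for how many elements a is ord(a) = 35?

φ(29) = 29 − 1 = 28 = 2^2 · 7.
Since (Z/29Z)^× is cyclic of order 28, the number of elements of order d is φ(d) when d | 28 and 0 otherwise.
Since 35 ∤ 28, the count is 0.

0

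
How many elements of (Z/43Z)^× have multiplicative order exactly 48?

0

φ(43) = 43 − 1 = 42 = 2 · 3 · 7.
(Z/43Z)^× is cyclic (|G| = 42); a cyclic group of order m has exactly φ(d) elements of each order d | m, and none otherwise.
48 does not divide 42, so no element of (Z/43Z)^× has order 48.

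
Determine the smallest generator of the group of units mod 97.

5

φ(97) = 97 − 1 = 96 = 2^5 · 3.
Test candidates g = 2, 3, … against the prime factors q ∈ {2, 3} of φ(97): g is a generator iff g^(96/q) ≢ 1 for every such q.
g = 2: 2^48 ≡ 1 — hits 1, so not a primitive root.
g = 3: 3^48 ≡ 1 — hits 1, so not a primitive root.
g = 4: 4^48 ≡ 1 — hits 1, so not a primitive root.
g = 5: 5^48 ≡ 96; 5^32 ≡ 35 — none is 1, so 5 is a primitive root.
So 5 is the smallest generator of (Z/97Z)^×.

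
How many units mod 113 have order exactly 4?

φ(113) = 113 − 1 = 112 = 2^4 · 7.
In a cyclic group of order 112, there are φ(d) elements of order d for each divisor d of 112, and zero for non-divisors.
4 = 2^2 divides 112, and φ(4) = 2.

2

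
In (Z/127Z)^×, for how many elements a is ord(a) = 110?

φ(127) = 127 − 1 = 126 = 2 · 3^2 · 7.
Since (Z/127Z)^× is cyclic of order 126, the number of elements of order d is φ(d) when d | 126 and 0 otherwise.
Since 110 ∤ 126, the count is 0.

0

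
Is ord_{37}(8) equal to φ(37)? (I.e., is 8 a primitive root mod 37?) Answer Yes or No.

No

φ(37) = 37 − 1 = 36 = 2^2 · 3^2.
An element g generates (Z/37Z)^× iff g^(36/q) ≢ 1 (mod 37) for each prime q ∈ {2, 3}.
8^18 ≡ 36 (mod 37)  [q = 2: ≢ 1 ✓]
8^12 ≡ 1 (mod 37)  [q = 3: ≡ 1 ✗]
Since 8^12 ≡ 1, the order of 8 divides 12 < 36, so 8 is not a primitive root.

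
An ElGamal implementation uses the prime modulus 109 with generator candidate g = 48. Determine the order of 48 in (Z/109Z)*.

27

ord(48) | φ(109) = 109 − 1 = 108 = 2^2 · 3^3.
Divisors of 108: 1, 2, 3, 4, 6, 9, 12, 18, 27, 36, 54, 108.
Check 48^d mod 109 for each divisor in increasing order:
48^1 ≡ 48
48^2 ≡ 15
48^3 ≡ 66
48^4 ≡ 7
48^6 ≡ 105
48^9 ≡ 63
48^12 ≡ 16
48^18 ≡ 45
48^27 ≡ 1
So ord_109(48) = 27.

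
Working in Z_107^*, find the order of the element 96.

106

ord(96) | φ(107) = 107 − 1 = 106 = 2 · 53.
Divisors of 106: 1, 2, 53, 106.
Evaluate successive powers at the divisors of 106:
96^1 ≡ 96 (mod 107)
96^2 ≡ 14 (mod 107)
96^53 ≡ 106 (mod 107)
96^106 ≡ 1 (mod 107) ✓
So ord_107(96) = 106.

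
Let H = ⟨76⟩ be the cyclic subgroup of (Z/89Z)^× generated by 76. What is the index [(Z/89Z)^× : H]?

1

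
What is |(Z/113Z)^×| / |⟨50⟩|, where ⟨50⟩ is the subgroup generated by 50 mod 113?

2

ord(50) | φ(113) = 113 − 1 = 112 = 2^4 · 7.
Divisors of 112: 1, 2, 4, 7, 8, 14, 16, 28, 56, 112.
Evaluate successive powers at the divisors of 112:
50^1 ≡ 50 (mod 113)
50^2 ≡ 14 (mod 113)
50^4 ≡ 83 (mod 113)
50^7 ≡ 18 (mod 113)
50^8 ≡ 109 (mod 113)
50^14 ≡ 98 (mod 113)
50^16 ≡ 16 (mod 113)
50^28 ≡ 112 (mod 113)
50^56 ≡ 1 (mod 113) ✓
Thus |⟨50⟩| = ord(50) = 56.
Index = |(Z/113Z)^×| / |⟨50⟩| = 112 / 56 = 2.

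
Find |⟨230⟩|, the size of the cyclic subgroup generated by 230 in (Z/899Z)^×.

420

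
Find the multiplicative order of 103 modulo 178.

88

Since 103 ∈ (Z/178Z)^×, its order divides φ(178) = φ(2)·φ(89) = 1·88 = 88 = 2^3 · 11.
Divisors of 88: 1, 2, 4, 8, 11, 22, 44, 88.
Evaluate successive powers at the divisors of 88:
103^1 ≡ 103
103^2 ≡ 107
103^4 ≡ 57
103^8 ≡ 45
103^11 ≡ 37
103^22 ≡ 123
103^44 ≡ 177
103^88 ≡ 1
The smallest such exponent is 88, so the order of 103 is 88.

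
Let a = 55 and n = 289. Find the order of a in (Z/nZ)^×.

ord(55) | φ(289) = φ(17^2) = 17·(17−1) = 272 = 2^4 · 17.
Divisors of 272: 1, 2, 4, 8, 16, 17, 34, 68, 136, 272.
Test each divisor d:
55^1 ≡ 55
55^2 ≡ 135
55^4 ≡ 18
55^8 ≡ 35
55^16 ≡ 69
55^17 ≡ 38
55^34 ≡ 288
55^68 ≡ 1
Hence ord(55) = 68.

68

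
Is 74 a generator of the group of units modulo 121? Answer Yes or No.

φ(121) = φ(11^2) = 11·(11−1) = 110 = 2 · 5 · 11.
Test 74^(110/q) mod 121 for each prime factor q of 110:
74^55 ≡ 120 (mod 121)  [q = 2: ≢ 1 ✓]
74^22 ≡ 9 (mod 121)  [q = 5: ≢ 1 ✓]
74^10 ≡ 67 (mod 121)  [q = 11: ≢ 1 ✓]
All checks pass, so 74 has order 110 and is a primitive root modulo 121.

Yes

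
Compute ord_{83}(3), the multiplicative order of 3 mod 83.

The order of 3 must divide φ(83) = 83 − 1 = 82 = 2 · 41.
Divisors of 82: 1, 2, 41, 82.
Compute 3^d (mod 83) for the divisors d until we hit 1:
3^1 ≡ 3
3^2 ≡ 9
3^41 ≡ 1
So ord_83(3) = 41.

41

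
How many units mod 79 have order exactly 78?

φ(79) = 79 − 1 = 78 = 2 · 3 · 13.
In a cyclic group of order 78, there are φ(d) elements of order d for each divisor d of 78, and zero for non-divisors.
78 = 2 · 3 · 13 divides 78, and φ(78) = 24.

24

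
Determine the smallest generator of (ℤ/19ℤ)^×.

2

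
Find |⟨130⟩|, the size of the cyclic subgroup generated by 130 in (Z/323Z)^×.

The order of 130 must divide φ(323) = φ(17·19) = (17−1)·(19−1) = 16·18 = 288 = 2^5 · 3^2.
Divisors of 288: 1, 2, 3, 4, 6, 8, 9, 12, 16, 18, 24, 32, 36, 48, 72, 96, 144, 288.
Evaluate successive powers at the divisors of 288:
130^1 ≡ 130 (mod 323)
130^2 ≡ 104 (mod 323)
130^3 ≡ 277 (mod 323)
130^4 ≡ 157 (mod 323)
130^6 ≡ 178 (mod 323)
130^8 ≡ 101 (mod 323)
130^9 ≡ 210 (mod 323)
130^12 ≡ 30 (mod 323)
130^16 ≡ 188 (mod 323)
130^18 ≡ 172 (mod 323)
130^24 ≡ 254 (mod 323)
130^32 ≡ 137 (mod 323)
130^36 ≡ 191 (mod 323)
130^48 ≡ 239 (mod 323)
130^72 ≡ 305 (mod 323)
130^96 ≡ 273 (mod 323)
130^144 ≡ 1 (mod 323) ✓
Hence ord(130) = 144.

144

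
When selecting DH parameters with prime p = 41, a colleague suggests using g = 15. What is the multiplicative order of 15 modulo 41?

40

The order of 15 must divide φ(41) = 41 − 1 = 40 = 2^3 · 5.
Divisors of 40: 1, 2, 4, 5, 8, 10, 20, 40.
Evaluate successive powers at the divisors of 40:
15^1 ≡ 15
15^2 ≡ 20
15^4 ≡ 31
15^5 ≡ 14
15^8 ≡ 18
15^10 ≡ 32
15^20 ≡ 40
15^40 ≡ 1
So ord_41(15) = 40.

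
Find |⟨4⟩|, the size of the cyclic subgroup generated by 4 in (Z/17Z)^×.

ord(4) | φ(17) = 17 − 1 = 16 = 2^4.
Divisors of 16: 1, 2, 4, 8, 16.
Test each divisor d:
4^1 ≡ 4 (mod 17)
4^2 ≡ 16 (mod 17)
4^4 ≡ 1 (mod 17) ✓
So ord_17(4) = 4.

4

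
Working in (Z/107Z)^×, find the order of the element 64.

ord(64) | φ(107) = 107 − 1 = 106 = 2 · 53.
Divisors of 106: 1, 2, 53, 106.
Evaluate successive powers at the divisors of 106:
64^1 ≡ 64 (mod 107)
64^2 ≡ 30 (mod 107)
64^53 ≡ 1 (mod 107) ✓
Hence ord(64) = 53.

53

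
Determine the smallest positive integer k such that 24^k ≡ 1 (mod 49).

Since 24 ∈ (Z/49Z)^×, its order divides φ(49) = φ(7^2) = 7·(7−1) = 42 = 2 · 3 · 7.
Divisors of 42: 1, 2, 3, 6, 7, 14, 21, 42.
Check 24^d mod 49 for each divisor in increasing order:
24^1 ≡ 24
24^2 ≡ 37
24^3 ≡ 6
24^6 ≡ 36
24^7 ≡ 31
24^14 ≡ 30
24^21 ≡ 48
24^42 ≡ 1
The smallest such exponent is 42, so the order of 24 is 42.

42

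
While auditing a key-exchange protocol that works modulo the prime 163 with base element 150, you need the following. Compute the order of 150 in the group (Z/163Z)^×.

27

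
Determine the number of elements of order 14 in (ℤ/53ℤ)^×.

0

φ(53) = 53 − 1 = 52 = 2^2 · 13.
(Z/53Z)^× is cyclic (|G| = 52); a cyclic group of order m has exactly φ(d) elements of each order d | m, and none otherwise.
Since 14 ∤ 52, the count is 0.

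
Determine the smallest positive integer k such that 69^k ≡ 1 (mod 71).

Since 69 ∈ (Z/71Z)^×, its order divides φ(71) = 71 − 1 = 70 = 2 · 5 · 7.
Divisors of 70: 1, 2, 5, 7, 10, 14, 35, 70.
Evaluate successive powers at the divisors of 70:
69^1 ≡ 69
69^2 ≡ 4
69^5 ≡ 39
69^7 ≡ 14
69^10 ≡ 30
69^14 ≡ 54
69^35 ≡ 70
69^70 ≡ 1
Therefore the multiplicative order of 69 modulo 71 is 70.

70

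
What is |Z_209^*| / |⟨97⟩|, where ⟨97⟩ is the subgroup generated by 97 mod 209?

By Lagrange's theorem, ord_209(97) divides φ(209) = φ(11·19) = (11−1)·(19−1) = 10·18 = 180 = 2^2 · 3^2 · 5.
Divisors of 180: 1, 2, 3, 4, 5, 6, 9, 10, 12, 15, 18, 20, 30, 36, 45, 60, 90, 180.
Evaluate successive powers at the divisors of 180:
97^1 ≡ 97
97^2 ≡ 4
97^3 ≡ 179
97^4 ≡ 16
97^5 ≡ 89
97^6 ≡ 64
97^9 ≡ 170
97^10 ≡ 188
97^12 ≡ 125
97^15 ≡ 12
97^18 ≡ 58
97^20 ≡ 23
97^30 ≡ 144
97^36 ≡ 20
97^45 ≡ 56
97^60 ≡ 45
97^90 ≡ 1
Thus |⟨97⟩| = ord(97) = 90.
The index is φ(209) / ord(97) = 180 / 90 = 2.

2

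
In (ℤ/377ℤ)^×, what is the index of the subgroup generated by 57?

84

The order of 57 must divide φ(377) = φ(13·29) = (13−1)·(29−1) = 12·28 = 336 = 2^4 · 3 · 7.
Divisors of 336: 1, 2, 3, 4, 6, 7, 8, 12, 14, 16, 21, 24, 28, 42, 48, 56, 84, 112, 168, 336.
Evaluate successive powers at the divisors of 336:
57^1 ≡ 57 (mod 377)
57^2 ≡ 233 (mod 377)
57^3 ≡ 86 (mod 377)
57^4 ≡ 1 (mod 377) ✓
Thus |⟨57⟩| = ord(57) = 4.
Index = |(Z/377Z)^×| / |⟨57⟩| = 336 / 4 = 84.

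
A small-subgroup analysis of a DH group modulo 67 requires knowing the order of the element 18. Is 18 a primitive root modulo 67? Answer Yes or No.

Yes

φ(67) = 67 − 1 = 66 = 2 · 3 · 11.
18 is a primitive root mod 67 iff 18^(φ(67)/q) ≢ 1 for every prime q | φ(67), i.e. q ∈ {2, 3, 11}.
18^33 ≡ 66 (mod 67)  [q = 2: ≢ 1 ✓]
18^22 ≡ 37 (mod 67)  [q = 3: ≢ 1 ✓]
18^6 ≡ 9 (mod 67)  [q = 11: ≢ 1 ✓]
Every test exponent gives a nontrivial residue, hence 18 generates the full group.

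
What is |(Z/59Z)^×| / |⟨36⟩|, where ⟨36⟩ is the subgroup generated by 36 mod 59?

2

The order of 36 must divide φ(59) = 59 − 1 = 58 = 2 · 29.
Divisors of 58: 1, 2, 29, 58.
Check 36^d mod 59 for each divisor in increasing order:
36^1 ≡ 36
36^2 ≡ 57
36^29 ≡ 1
Thus |⟨36⟩| = ord(36) = 29.
Index = |(Z/59Z)^×| / |⟨36⟩| = 58 / 29 = 2.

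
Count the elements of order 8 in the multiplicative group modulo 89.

φ(89) = 89 − 1 = 88 = 2^3 · 11.
(Z/89Z)^× is cyclic (|G| = 88); a cyclic group of order m has exactly φ(d) elements of each order d | m, and none otherwise.
8 = 2^3 divides 88, and φ(8) = 4.

4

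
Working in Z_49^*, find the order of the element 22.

Since 22 ∈ (Z/49Z)^×, its order divides φ(49) = φ(7^2) = 7·(7−1) = 42 = 2 · 3 · 7.
Divisors of 42: 1, 2, 3, 6, 7, 14, 21, 42.
Check 22^d mod 49 for each divisor in increasing order:
22^1 ≡ 22
22^2 ≡ 43
22^3 ≡ 15
22^6 ≡ 29
22^7 ≡ 1
So ord_49(22) = 7.

7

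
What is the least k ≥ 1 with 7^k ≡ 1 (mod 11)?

By Lagrange's theorem, ord_11(7) divides φ(11) = 11 − 1 = 10 = 2 · 5.
Divisors of 10: 1, 2, 5, 10.
Check 7^d mod 11 for each divisor in increasing order:
7^1 ≡ 7 (mod 11)
7^2 ≡ 5 (mod 11)
7^5 ≡ 10 (mod 11)
7^10 ≡ 1 (mod 11) ✓
Hence ord(7) = 10.

10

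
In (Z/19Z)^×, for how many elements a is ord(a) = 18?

6

φ(19) = 19 − 1 = 18 = 2 · 3^2.
In a cyclic group of order 18, there are φ(d) elements of order d for each divisor d of 18, and zero for non-divisors.
18 = 2 · 3^2 divides 18, and φ(18) = 6.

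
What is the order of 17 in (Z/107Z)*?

106

By Lagrange's theorem, ord_107(17) divides φ(107) = 107 − 1 = 106 = 2 · 53.
Divisors of 106: 1, 2, 53, 106.
Test each divisor d:
17^1 ≡ 17
17^2 ≡ 75
17^53 ≡ 106
17^106 ≡ 1
The smallest such exponent is 106, so the order of 17 is 106.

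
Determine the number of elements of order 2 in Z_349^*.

φ(349) = 349 − 1 = 348 = 2^2 · 3 · 29.
Since (Z/349Z)^× is cyclic of order 348, the number of elements of order d is φ(d) when d | 348 and 0 otherwise.
2 | 348, and φ(2) = 2 − 1 = 1.

1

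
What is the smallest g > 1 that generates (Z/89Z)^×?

φ(89) = 89 − 1 = 88 = 2^3 · 11.
Test candidates g = 2, 3, … against the prime factors q ∈ {2, 11} of φ(89): g is a generator iff g^(88/q) ≢ 1 for every such q.
g = 2: 2^44 ≡ 1 — hits 1, so not a primitive root.
g = 3: 3^44 ≡ 88; 3^8 ≡ 64 — none is 1, so 3 is a primitive root.
The smallest primitive root modulo 89 is 3.

3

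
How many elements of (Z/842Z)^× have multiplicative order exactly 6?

2

φ(842) = φ(2)·φ(421) = 1·420 = 420 = 2^2 · 3 · 5 · 7.
In a cyclic group of order 420, there are φ(d) elements of order d for each divisor d of 420, and zero for non-divisors.
6 = 2 · 3 divides 420, and φ(6) = 2.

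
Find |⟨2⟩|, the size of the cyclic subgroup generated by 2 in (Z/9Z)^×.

6

ord(2) | φ(9) = φ(3^2) = 3·(3−1) = 6 = 2 · 3.
Divisors of 6: 1, 2, 3, 6.
Check 2^d mod 9 for each divisor in increasing order:
2^1 ≡ 2 (mod 9)
2^2 ≡ 4 (mod 9)
2^3 ≡ 8 (mod 9)
2^6 ≡ 1 (mod 9) ✓
Therefore the multiplicative order of 2 modulo 9 is 6.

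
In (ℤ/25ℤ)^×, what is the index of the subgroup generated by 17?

By Lagrange's theorem, ord_25(17) divides φ(25) = φ(5^2) = 5·(5−1) = 20 = 2^2 · 5.
Divisors of 20: 1, 2, 4, 5, 10, 20.
Test each divisor d:
17^1 ≡ 17
17^2 ≡ 14
17^4 ≡ 21
17^5 ≡ 7
17^10 ≡ 24
17^20 ≡ 1
The order of 17 is 20, so the subgroup it generates has 20 elements.
The index is φ(25) / ord(17) = 20 / 20 = 1.

1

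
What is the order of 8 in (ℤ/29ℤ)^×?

By Lagrange's theorem, ord_29(8) divides φ(29) = 29 − 1 = 28 = 2^2 · 7.
Divisors of 28: 1, 2, 4, 7, 14, 28.
Check 8^d mod 29 for each divisor in increasing order:
8^1 ≡ 8 (mod 29)
8^2 ≡ 6 (mod 29)
8^4 ≡ 7 (mod 29)
8^7 ≡ 17 (mod 29)
8^14 ≡ 28 (mod 29)
8^28 ≡ 1 (mod 29) ✓
Therefore the multiplicative order of 8 modulo 29 is 28.

28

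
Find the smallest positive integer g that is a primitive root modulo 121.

2

φ(121) = φ(11^2) = 11·(11−1) = 110 = 2 · 5 · 11.
g is a primitive root iff g^(110/q) ≢ 1 (mod 121) for each prime q ∈ {2, 5, 11}.
g = 2: 2^55 ≡ 120; 2^22 ≡ 81; 2^10 ≡ 56 — none is 1, so 2 is a primitive root.
Hence the least primitive root of 121 is 2.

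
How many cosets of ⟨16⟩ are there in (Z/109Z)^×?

12

The order of 16 must divide φ(109) = 109 − 1 = 108 = 2^2 · 3^3.
Divisors of 108: 1, 2, 3, 4, 6, 9, 12, 18, 27, 36, 54, 108.
Compute 16^d (mod 109) for the divisors d until we hit 1:
16^1 ≡ 16 (mod 109)
16^2 ≡ 38 (mod 109)
16^3 ≡ 63 (mod 109)
16^4 ≡ 27 (mod 109)
16^6 ≡ 45 (mod 109)
16^9 ≡ 1 (mod 109) ✓
The order of 16 is 9, so the subgroup it generates has 9 elements.
[(Z/109Z)^× : ⟨16⟩] = 108/9 = 12.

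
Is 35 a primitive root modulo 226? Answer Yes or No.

φ(226) = φ(2)·φ(113) = 1·112 = 112 = 2^4 · 7.
35 is a primitive root mod 226 iff 35^(φ(226)/q) ≢ 1 for every prime q | φ(226), i.e. q ∈ {2, 7}.
35^56 ≡ 225 (mod 226)  [q = 2: ≢ 1 ✓]
35^16 ≡ 1 (mod 226)  [q = 7: ≡ 1 ✗]
35^16 ≡ 1 shows ord(35) | 16, strictly less than φ(226); not a primitive root.

No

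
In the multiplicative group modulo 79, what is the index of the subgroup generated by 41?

ord(41) | φ(79) = 79 − 1 = 78 = 2 · 3 · 13.
Divisors of 78: 1, 2, 3, 6, 13, 26, 39, 78.
Evaluate successive powers at the divisors of 78:
41^1 ≡ 41
41^2 ≡ 22
41^3 ≡ 33
41^6 ≡ 62
41^13 ≡ 78
41^26 ≡ 1
So ord_79(41) = 26, hence |⟨41⟩| = 26.
Index = |(Z/79Z)^×| / |⟨41⟩| = 78 / 26 = 3.

3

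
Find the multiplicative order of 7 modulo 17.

16

Since 7 ∈ (Z/17Z)^×, its order divides φ(17) = 17 − 1 = 16 = 2^4.
Divisors of 16: 1, 2, 4, 8, 16.
Compute 7^d (mod 17) for the divisors d until we hit 1:
7^1 ≡ 7 (mod 17)
7^2 ≡ 15 (mod 17)
7^4 ≡ 4 (mod 17)
7^8 ≡ 16 (mod 17)
7^16 ≡ 1 (mod 17) ✓
Hence ord(7) = 16.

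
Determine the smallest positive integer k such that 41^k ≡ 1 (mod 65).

12

ord(41) | φ(65) = φ(5·13) = (5−1)·(13−1) = 4·12 = 48 = 2^4 · 3.
Divisors of 48: 1, 2, 3, 4, 6, 8, 12, 16, 24, 48.
Evaluate successive powers at the divisors of 48:
41^1 ≡ 41 (mod 65)
41^2 ≡ 56 (mod 65)
41^3 ≡ 21 (mod 65)
41^4 ≡ 16 (mod 65)
41^6 ≡ 51 (mod 65)
41^8 ≡ 61 (mod 65)
41^12 ≡ 1 (mod 65) ✓
Therefore the multiplicative order of 41 modulo 65 is 12.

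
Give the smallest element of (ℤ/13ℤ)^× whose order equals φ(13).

2

φ(13) = 13 − 1 = 12 = 2^2 · 3.
Test candidates g = 2, 3, … against the prime factors q ∈ {2, 3} of φ(13): g is a generator iff g^(12/q) ≢ 1 for every such q.
g = 2: 2^6 ≡ 12; 2^4 ≡ 3 — none is 1, so 2 is a primitive root.
Hence the least primitive root of 13 is 2.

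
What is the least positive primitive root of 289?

3

φ(289) = φ(17^2) = 17·(17−1) = 272 = 2^4 · 17.
Test candidates g = 2, 3, … against the prime factors q ∈ {2, 17} of φ(289): g is a generator iff g^(272/q) ≢ 1 for every such q.
g = 2: 2^136 ≡ 1 — hits 1, so not a primitive root.
g = 3: 3^136 ≡ 288; 3^16 ≡ 171 — none is 1, so 3 is a primitive root.
So 3 is the smallest generator of (Z/289Z)^×.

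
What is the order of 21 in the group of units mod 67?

33

The order of 21 must divide φ(67) = 67 − 1 = 66 = 2 · 3 · 11.
Divisors of 66: 1, 2, 3, 6, 11, 22, 33, 66.
Test each divisor d:
21^1 ≡ 21 (mod 67)
21^2 ≡ 39 (mod 67)
21^3 ≡ 15 (mod 67)
21^6 ≡ 24 (mod 67)
21^11 ≡ 37 (mod 67)
21^22 ≡ 29 (mod 67)
21^33 ≡ 1 (mod 67) ✓
Hence ord(21) = 33.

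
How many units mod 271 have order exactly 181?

φ(271) = 271 − 1 = 270 = 2 · 3^3 · 5.
(Z/271Z)^× is cyclic (|G| = 270); a cyclic group of order m has exactly φ(d) elements of each order d | m, and none otherwise.
Here 270 is not a multiple of 181, so there are no elements of order 181.

0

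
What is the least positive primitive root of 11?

φ(11) = 11 − 1 = 10 = 2 · 5.
Test candidates g = 2, 3, … against the prime factors q ∈ {2, 5} of φ(11): g is a generator iff g^(10/q) ≢ 1 for every such q.
g = 2: 2^5 ≡ 10; 2^2 ≡ 4 — none is 1, so 2 is a primitive root.
Hence the least primitive root of 11 is 2.

2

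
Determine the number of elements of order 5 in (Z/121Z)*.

φ(121) = φ(11^2) = 11·(11−1) = 110 = 2 · 5 · 11.
(Z/121Z)^× is cyclic (|G| = 110); a cyclic group of order m has exactly φ(d) elements of each order d | m, and none otherwise.
5 | 110, and φ(5) = 5 − 1 = 4.

4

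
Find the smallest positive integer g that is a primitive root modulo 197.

φ(197) = 197 − 1 = 196 = 2^2 · 7^2.
Test candidates g = 2, 3, … against the prime factors q ∈ {2, 7} of φ(197): g is a generator iff g^(196/q) ≢ 1 for every such q.
g = 2: 2^98 ≡ 196; 2^28 ≡ 104 — none is 1, so 2 is a primitive root.
The smallest primitive root modulo 197 is 2.

2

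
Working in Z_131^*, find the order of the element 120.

130

By Lagrange's theorem, ord_131(120) divides φ(131) = 131 − 1 = 130 = 2 · 5 · 13.
Divisors of 130: 1, 2, 5, 10, 13, 26, 65, 130.
Compute 120^d (mod 131) for the divisors d until we hit 1:
120^1 ≡ 120 (mod 131)
120^2 ≡ 121 (mod 131)
120^5 ≡ 79 (mod 131)
120^10 ≡ 84 (mod 131)
120^13 ≡ 70 (mod 131)
120^26 ≡ 53 (mod 131)
120^65 ≡ 130 (mod 131)
120^130 ≡ 1 (mod 131) ✓
Therefore the multiplicative order of 120 modulo 131 is 130.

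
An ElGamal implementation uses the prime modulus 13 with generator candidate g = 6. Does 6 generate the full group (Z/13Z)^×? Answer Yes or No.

φ(13) = 13 − 1 = 12 = 2^2 · 3.
6 is a primitive root mod 13 iff 6^(φ(13)/q) ≢ 1 for every prime q | φ(13), i.e. q ∈ {2, 3}.
6^6 ≡ 12 (mod 13)  [q = 2: ≢ 1 ✓]
6^4 ≡ 9 (mod 13)  [q = 3: ≢ 1 ✓]
All checks pass, so 6 has order 12 and is a primitive root modulo 13.

Yes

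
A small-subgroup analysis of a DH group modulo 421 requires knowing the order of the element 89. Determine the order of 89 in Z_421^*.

The order of 89 must divide φ(421) = 421 − 1 = 420 = 2^2 · 3 · 5 · 7.
Divisors of 420: 1, 2, 3, 4, 5, 6, 7, 10, 12, 14, 15, 20, 21, 28, 30, 35, 42, 60, 70, 84, 105, 140, 210, 420.
Check 89^d mod 421 for each divisor in increasing order:
89^1 ≡ 89
89^2 ≡ 343
89^3 ≡ 215
89^4 ≡ 190
89^5 ≡ 70
89^6 ≡ 336
89^7 ≡ 13
89^10 ≡ 269
89^12 ≡ 68
89^14 ≡ 169
89^15 ≡ 306
89^20 ≡ 370
89^21 ≡ 92
89^28 ≡ 354
89^30 ≡ 174
89^35 ≡ 392
89^42 ≡ 44
89^60 ≡ 385
89^70 ≡ 420
89^84 ≡ 252
89^105 ≡ 29
89^140 ≡ 1
Therefore the multiplicative order of 89 modulo 421 is 140.

140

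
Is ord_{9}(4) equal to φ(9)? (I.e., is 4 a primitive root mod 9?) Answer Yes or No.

φ(9) = φ(3^2) = 3·(3−1) = 6 = 2 · 3.
Test 4^(6/q) mod 9 for each prime factor q of 6:
4^3 ≡ 1 (mod 9)  [q = 2: ≡ 1 ✗]
4^2 ≡ 7 (mod 9)  [q = 3: ≢ 1 ✓]
Since 4^3 ≡ 1, the order of 4 divides 3 < 6, so 4 is not a primitive root.

No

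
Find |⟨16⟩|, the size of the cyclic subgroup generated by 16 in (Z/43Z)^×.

By Lagrange's theorem, ord_43(16) divides φ(43) = 43 − 1 = 42 = 2 · 3 · 7.
Divisors of 42: 1, 2, 3, 6, 7, 14, 21, 42.
Check 16^d mod 43 for each divisor in increasing order:
16^1 ≡ 16
16^2 ≡ 41
16^3 ≡ 11
16^6 ≡ 35
16^7 ≡ 1
The smallest such exponent is 7, so the order of 16 is 7.

7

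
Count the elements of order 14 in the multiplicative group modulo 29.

φ(29) = 29 − 1 = 28 = 2^2 · 7.
Since (Z/29Z)^× is cyclic of order 28, the number of elements of order d is φ(d) when d | 28 and 0 otherwise.
14 = 2 · 7 divides 28, and φ(14) = 6.

6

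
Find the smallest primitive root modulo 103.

φ(103) = 103 − 1 = 102 = 2 · 3 · 17.
g is a primitive root iff g^(102/q) ≢ 1 (mod 103) for each prime q ∈ {2, 3, 17}.
g = 2: 2^51 ≡ 1 — hits 1, so not a primitive root.
g = 3: 3^51 ≡ 102; 3^34 ≡ 1 — hits 1, so not a primitive root.
g = 4: 4^51 ≡ 1 — hits 1, so not a primitive root.
g = 5: 5^51 ≡ 102; 5^34 ≡ 56; 5^6 ≡ 72 — none is 1, so 5 is a primitive root.
So 5 is the smallest generator of (Z/103Z)^×.

5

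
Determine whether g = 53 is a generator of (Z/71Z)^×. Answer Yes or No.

φ(71) = 71 − 1 = 70 = 2 · 5 · 7.
It suffices to check that the order of 53 is not a proper divisor of 70: compute 53^(70/q) for q ∈ {2, 5, 7}.
53^35 ≡ 70 (mod 71)  [q = 2: ≢ 1 ✓]
53^14 ≡ 57 (mod 71)  [q = 5: ≢ 1 ✓]
53^10 ≡ 37 (mod 71)  [q = 7: ≢ 1 ✓]
Every test exponent gives a nontrivial residue, hence 53 generates the full group.

Yes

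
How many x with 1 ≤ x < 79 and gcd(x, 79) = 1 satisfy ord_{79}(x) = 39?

24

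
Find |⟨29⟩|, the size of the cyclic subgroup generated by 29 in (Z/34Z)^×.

16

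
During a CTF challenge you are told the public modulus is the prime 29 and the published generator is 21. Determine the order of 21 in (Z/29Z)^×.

28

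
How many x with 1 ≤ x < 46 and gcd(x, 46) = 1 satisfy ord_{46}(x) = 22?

φ(46) = φ(2)·φ(23) = 1·22 = 22 = 2 · 11.
(Z/46Z)^× is cyclic (|G| = 22); a cyclic group of order m has exactly φ(d) elements of each order d | m, and none otherwise.
22 = 2 · 11 divides 22, and φ(22) = 10.

10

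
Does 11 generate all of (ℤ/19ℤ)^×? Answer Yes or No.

φ(19) = 19 − 1 = 18 = 2 · 3^2.
An element g generates (Z/19Z)^× iff g^(18/q) ≢ 1 (mod 19) for each prime q ∈ {2, 3}.
11^9 ≡ 1 (mod 19)  [q = 2: ≡ 1 ✗]
11^6 ≡ 1 (mod 19)  [q = 3: ≡ 1 ✗]
11^9 ≡ 1 shows ord(11) | 9, strictly less than φ(19); not a primitive root.

No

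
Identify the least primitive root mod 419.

φ(419) = 419 − 1 = 418 = 2 · 11 · 19.
g is a primitive root iff g^(418/q) ≢ 1 (mod 419) for each prime q ∈ {2, 11, 19}.
g = 2: 2^209 ≡ 418; 2^38 ≡ 334; 2^22 ≡ 114 — none is 1, so 2 is a primitive root.
The smallest primitive root modulo 419 is 2.

2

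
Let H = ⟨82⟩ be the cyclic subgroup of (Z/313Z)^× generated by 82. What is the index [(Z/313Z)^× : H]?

Since 82 ∈ (Z/313Z)^×, its order divides φ(313) = 313 − 1 = 312 = 2^3 · 3 · 13.
Divisors of 312: 1, 2, 3, 4, 6, 8, 12, 13, 24, 26, 39, 52, 78, 104, 156, 312.
Check 82^d mod 313 for each divisor in increasing order:
82^1 ≡ 82
82^2 ≡ 151
82^3 ≡ 175
82^4 ≡ 265
82^6 ≡ 264
82^8 ≡ 113
82^12 ≡ 210
82^13 ≡ 5
82^24 ≡ 280
82^26 ≡ 25
82^39 ≡ 125
82^52 ≡ 312
82^78 ≡ 288
82^104 ≡ 1
The order of 82 is 104, so the subgroup it generates has 104 elements.
[(Z/313Z)^× : ⟨82⟩] = 312/104 = 3.

3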